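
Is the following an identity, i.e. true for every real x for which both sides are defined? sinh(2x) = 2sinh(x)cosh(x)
Claim: sinh(2x) = 2sinh(x)cosh(x).
Reasoning: 2sinh(x)cosh(x) = 2 · (e^x - e^-x)/2 · (e^x + e^-x)/2 = (e^(2x) - e^(-2x))/2 = sinh(2x).
So the two sides agree for every real x for which both sides are defined.

Conclusion: Yes, this is an identity.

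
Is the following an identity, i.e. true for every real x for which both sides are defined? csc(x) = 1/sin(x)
Yes, this is an identity.

Claim: csc(x) = 1/sin(x).
Reasoning: csc(x) is by definition the reciprocal of sin(x), wherever sin(x) ≠ 0.
So the two sides agree for every real x for which both sides are defined.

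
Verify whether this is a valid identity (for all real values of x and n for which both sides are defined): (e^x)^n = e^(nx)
Claim: (e^x)^n = e^(nx).
Reasoning: e^x is a positive real number, and for a positive base B and real exponent n, B^n = e^(n·ln B). With B = e^x, ln B = x, so (e^x)^n = e^(n·x).
So the two sides agree for all real values of x and n for which both sides are defined.

Conclusion: Yes, this is an identity.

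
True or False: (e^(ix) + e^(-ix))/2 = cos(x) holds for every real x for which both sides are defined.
Claim: (e^(ix) + e^(-ix))/2 = cos(x).
Reasoning: By Euler's formula e^(ix) = cos(x) + i·sin(x) and e^(-ix) = cos(x) - i·sin(x). Adding cancels the sine terms: e^(ix) + e^(-ix) = 2cos(x); divide by 2.
So the two sides agree for every real x for which both sides are defined.

Conclusion: True.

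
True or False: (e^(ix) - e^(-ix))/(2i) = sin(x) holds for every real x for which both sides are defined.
True.

Claim: (e^(ix) - e^(-ix))/(2i) = sin(x).
Reasoning: By Euler's formula e^(ix) = cos(x) + i·sin(x) and e^(-ix) = cos(x) - i·sin(x). Subtracting cancels the cosine terms: e^(ix) - e^(-ix) = 2i·sin(x); divide by 2i.
So the two sides agree for every real x for which both sides are defined.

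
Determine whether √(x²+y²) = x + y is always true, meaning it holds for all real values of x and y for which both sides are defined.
Claim: √(x²+y²) = x + y.
Test a specific point where both sides are defined: x = 3/2, y = 4.
LHS = √(x²+y²) ≈ 4.2720
RHS = x + y ≈ 5.5000
Since 4.2720 ≠ 5.5000, the equation fails at this point, so it cannot hold for all real values of x and y for which both sides are defined.
(x+y)² = x² + 2xy + y², not x² + y², so the square root does not split this way.

Conclusion: No, this is NOT an identity.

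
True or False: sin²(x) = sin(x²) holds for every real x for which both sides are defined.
False.

Claim: sin²(x) = sin(x²).
Test a specific point where both sides are defined: x = π/6.
LHS = sin²(x) ≈ 0.2500
RHS = sin(x²) ≈ 0.2707
Since 0.2500 ≠ 0.2707, the equation fails at this point, so it cannot hold for every real x for which both sides are defined.
sin²(x) means (sin x)², squaring the output; sin(x²) squares the input. These are different functions.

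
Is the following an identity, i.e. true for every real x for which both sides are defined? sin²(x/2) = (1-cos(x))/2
Claim: sin²(x/2) = (1-cos(x))/2.
Reasoning: Use cos(2θ) = 1 - 2sin²θ with θ = x/2: cos(x) = 1 - 2sin²(x/2). Solving for sin²(x/2) gives (1 - cos(x))/2.
So the two sides agree for every real x for which both sides are defined.

Conclusion: Yes, this is an identity.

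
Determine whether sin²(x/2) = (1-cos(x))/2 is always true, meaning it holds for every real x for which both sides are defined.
Yes, this is an identity.

Claim: sin²(x/2) = (1-cos(x))/2.
Reasoning: Use cos(2θ) = 1 - 2sin²θ with θ = x/2: cos(x) = 1 - 2sin²(x/2). Solving for sin²(x/2) gives (1 - cos(x))/2.
So the two sides agree for every real x for which both sides are defined.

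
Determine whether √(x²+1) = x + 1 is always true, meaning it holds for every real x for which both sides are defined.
Claim: √(x²+1) = x + 1.
Test a specific point where both sides are defined: x = 1.
LHS = √(x²+1) ≈ 1.4142
RHS = x + 1 ≈ 2.0000
Since 1.4142 ≠ 2.0000, the equation fails at this point, so it cannot hold for every real x for which both sides are defined.
(x+1)² = x² + 2x + 1 ≠ x² + 1 unless x = 0.

Conclusion: No, this is NOT an identity.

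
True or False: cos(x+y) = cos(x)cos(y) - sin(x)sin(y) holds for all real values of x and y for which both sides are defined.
Claim: cos(x+y) = cos(x)cos(y) - sin(x)sin(y).
Reasoning: By Euler's formula e^(i(x+y)) = e^(ix)·e^(iy) = (cos x + i·sin x)(cos y + i·sin y). The real part of the left side is cos(x+y); the real part of the product is cos(x)cos(y) - sin(x)sin(y) (since i·i = -1).
So the two sides agree for all real values of x and y for which both sides are defined.

Conclusion: True.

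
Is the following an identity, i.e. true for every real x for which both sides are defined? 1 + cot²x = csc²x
Yes, this is an identity.

Claim: 1 + cot²x = csc²x.
Reasoning: Start from sin²x + cos²x = 1 and divide every term by sin²x (allowed wherever cot x and csc x are defined): 1 + cot²x = 1/sin²x = csc²x.
So the two sides agree for every real x for which both sides are defined.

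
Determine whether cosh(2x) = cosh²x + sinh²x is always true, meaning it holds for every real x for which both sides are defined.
Claim: cosh(2x) = cosh²x + sinh²x.
Reasoning: cosh²x = (e^(2x) + 2 + e^(-2x))/4 and sinh²x = (e^(2x) - 2 + e^(-2x))/4. Adding gives (2e^(2x) + 2e^(-2x))/4 = (e^(2x) + e^(-2x))/2 = cosh(2x).
So the two sides agree for every real x for which both sides are defined.

Conclusion: Yes, this is an identity.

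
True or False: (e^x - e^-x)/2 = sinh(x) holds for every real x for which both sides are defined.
Claim: (e^x - e^-x)/2 = sinh(x).
Reasoning: This is exactly the definition of the hyperbolic sine: sinh(x) := (e^x - e^-x)/2.
So the two sides agree for every real x for which both sides are defined.

Conclusion: True.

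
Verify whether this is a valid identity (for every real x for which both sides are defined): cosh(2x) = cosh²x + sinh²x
Yes, this is an identity.

Claim: cosh(2x) = cosh²x + sinh²x.
Reasoning: cosh²x = (e^(2x) + 2 + e^(-2x))/4 and sinh²x = (e^(2x) - 2 + e^(-2x))/4. Adding gives (2e^(2x) + 2e^(-2x))/4 = (e^(2x) + e^(-2x))/2 = cosh(2x).
So the two sides agree for every real x for which both sides are defined.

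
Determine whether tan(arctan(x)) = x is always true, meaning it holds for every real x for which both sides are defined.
Claim: tan(arctan(x)) = x.
Reasoning: For every real x, arctan(x) is by definition the angle in (-π/2, π/2) whose tangent equals x. Taking the tangent of that angle returns x.
So the two sides agree for every real x for which both sides are defined.

Conclusion: Yes, this is an identity.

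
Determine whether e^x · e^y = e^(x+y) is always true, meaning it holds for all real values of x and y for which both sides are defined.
Yes, this is an identity.

Claim: e^x · e^y = e^(x+y).
Reasoning: This is the law of exponents for a common base: multiplying powers adds exponents. E.g. from the series, (Σ x^j/j!)(Σ y^k/k!) = Σ_m (Σ_{j+k=m} x^j y^k/(j!k!)) = Σ_m (x+y)^m/m! by the binomial theorem.
So the two sides agree for all real values of x and y for which both sides are defined.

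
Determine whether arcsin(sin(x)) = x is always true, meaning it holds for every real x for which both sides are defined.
No, this is NOT an identity.

Claim: arcsin(sin(x)) = x.
Test a specific point where both sides are defined: x = 2π/3.
LHS = arcsin(sin(x)) ≈ 1.0472
RHS = x ≈ 2.0944
Since 1.0472 ≠ 2.0944, the equation fails at this point, so it cannot hold for every real x for which both sides are defined.
arcsin only returns values in [-π/2, π/2], so arcsin(sin(x)) = x holds only for x in that interval, not for all real x.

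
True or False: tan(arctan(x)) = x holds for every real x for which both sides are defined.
True.

Claim: tan(arctan(x)) = x.
Reasoning: For every real x, arctan(x) is by definition the angle in (-π/2, π/2) whose tangent equals x. Taking the tangent of that angle returns x.
So the two sides agree for every real x for which both sides are defined.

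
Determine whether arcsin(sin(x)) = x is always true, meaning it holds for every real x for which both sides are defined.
Claim: arcsin(sin(x)) = x.
Test a specific point where both sides are defined: x = 3π/4.
LHS = arcsin(sin(x)) ≈ 0.7854
RHS = x ≈ 2.3562
Since 0.7854 ≠ 2.3562, the equation fails at this point, so it cannot hold for every real x for which both sides are defined.
arcsin only returns values in [-π/2, π/2], so arcsin(sin(x)) = x holds only for x in that interval, not for all real x.

Conclusion: No, this is NOT an identity.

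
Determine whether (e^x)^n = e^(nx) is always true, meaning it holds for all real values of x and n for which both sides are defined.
Claim: (e^x)^n = e^(nx).
Reasoning: e^x is a positive real number, and for a positive base B and real exponent n, B^n = e^(n·ln B). With B = e^x, ln B = x, so (e^x)^n = e^(n·x).
So the two sides agree for all real values of x and n for which both sides are defined.

Conclusion: Yes, this is an identity.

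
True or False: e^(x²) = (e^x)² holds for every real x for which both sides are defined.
Claim: e^(x²) = (e^x)².
Test a specific point where both sides are defined: x = -1.
LHS = e^(x²) ≈ 2.7183
RHS = (e^x)² ≈ 0.1353
Since 2.7183 ≠ 0.1353, the equation fails at this point, so it cannot hold for every real x for which both sides are defined.
(e^x)² = e^(2x), and 2x ≠ x² in general.

Conclusion: False.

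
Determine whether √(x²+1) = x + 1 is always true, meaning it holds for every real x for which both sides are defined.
No, this is NOT an identity.

Claim: √(x²+1) = x + 1.
Test a specific point where both sides are defined: x = 1/2.
LHS = √(x²+1) ≈ 1.1180
RHS = x + 1 ≈ 1.5000
Since 1.1180 ≠ 1.5000, the equation fails at this point, so it cannot hold for every real x for which both sides are defined.
(x+1)² = x² + 2x + 1 ≠ x² + 1 unless x = 0.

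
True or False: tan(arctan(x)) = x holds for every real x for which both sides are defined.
Claim: tan(arctan(x)) = x.
Reasoning: For every real x, arctan(x) is by definition the angle in (-π/2, π/2) whose tangent equals x. Taking the tangent of that angle returns x.
So the two sides agree for every real x for which both sides are defined.

Conclusion: True.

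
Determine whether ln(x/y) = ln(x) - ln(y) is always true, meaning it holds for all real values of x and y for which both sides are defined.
Yes, this is an identity.

Claim: ln(x/y) = ln(x) - ln(y).
Reasoning: Both sides are simultaneously defined only when x, y > 0. Write x = e^p, y = e^q. Then x/y = e^(p-q), so ln(x/y) = p - q = ln(x) - ln(y).
So the two sides agree for all real values of x and y for which both sides are defined.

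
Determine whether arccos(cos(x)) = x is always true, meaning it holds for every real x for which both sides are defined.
No, this is NOT an identity.

Claim: arccos(cos(x)) = x.
Test a specific point where both sides are defined: x = -π/2.
LHS = arccos(cos(x)) ≈ 1.5708
RHS = x ≈ -1.5708
Since 1.5708 ≠ -1.5708, the equation fails at this point, so it cannot hold for every real x for which both sides are defined.
arccos only returns values in [0, π], so arccos(cos(x)) = x holds only for x in that interval, not for all real x.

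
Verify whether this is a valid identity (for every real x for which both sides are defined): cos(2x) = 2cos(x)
No, this is NOT an identity.

Claim: cos(2x) = 2cos(x).
Test a specific point where both sides are defined: x = -π/3.
LHS = cos(2x) ≈ -0.5000
RHS = 2cos(x) ≈ 1.0000
Since -0.5000 ≠ 1.0000, the equation fails at this point, so it cannot hold for every real x for which both sides are defined.
The correct double-angle formula is cos(2x) = cos²x - sin²x.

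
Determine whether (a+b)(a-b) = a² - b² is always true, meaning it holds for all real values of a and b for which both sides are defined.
Claim: (a+b)(a-b) = a² - b².
Reasoning: Expand: (a+b)(a-b) = a² - ab + ba - b² = a² - b² (the cross terms cancel).
So the two sides agree for all real values of a and b for which both sides are defined.

Conclusion: Yes, this is an identity.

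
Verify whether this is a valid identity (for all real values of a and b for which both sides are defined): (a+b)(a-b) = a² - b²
Claim: (a+b)(a-b) = a² - b².
Reasoning: Expand: (a+b)(a-b) = a² - ab + ba - b² = a² - b² (the cross terms cancel).
So the two sides agree for all real values of a and b for which both sides are defined.

Conclusion: Yes, this is an identity.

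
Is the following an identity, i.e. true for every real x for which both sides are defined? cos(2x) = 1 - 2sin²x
Yes, this is an identity.

Claim: cos(2x) = 1 - 2sin²x.
Reasoning: cos(2x) = cos²x - sin²x. Replace cos²x by 1 - sin²x: (1 - sin²x) - sin²x = 1 - 2sin²x.
So the two sides agree for every real x for which both sides are defined.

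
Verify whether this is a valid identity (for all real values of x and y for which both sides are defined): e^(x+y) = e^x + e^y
No, this is NOT an identity.

Claim: e^(x+y) = e^x + e^y.
Test a specific point where both sides are defined: x = 2, y = 1.
LHS = e^(x+y) ≈ 20.0855
RHS = e^x + e^y ≈ 10.1073
Since 20.0855 ≠ 10.1073, the equation fails at this point, so it cannot hold for all real values of x and y for which both sides are defined.
The correct rule is e^(x+y) = e^x · e^y (a product, not a sum).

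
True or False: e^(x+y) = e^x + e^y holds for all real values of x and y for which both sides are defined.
False.

Claim: e^(x+y) = e^x + e^y.
Test a specific point where both sides are defined: x = 5, y = 2.
LHS = e^(x+y) ≈ 1096.6332
RHS = e^x + e^y ≈ 155.8022
Since 1096.6332 ≠ 155.8022, the equation fails at this point, so it cannot hold for all real values of x and y for which both sides are defined.
The correct rule is e^(x+y) = e^x · e^y (a product, not a sum).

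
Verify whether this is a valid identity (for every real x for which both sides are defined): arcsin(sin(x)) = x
Claim: arcsin(sin(x)) = x.
Test a specific point where both sides are defined: x = π.
LHS = arcsin(sin(x)) ≈ 0.0000
RHS = x ≈ 3.1416
Since 0.0000 ≠ 3.1416, the equation fails at this point, so it cannot hold for every real x for which both sides are defined.
arcsin only returns values in [-π/2, π/2], so arcsin(sin(x)) = x holds only for x in that interval, not for all real x.

Conclusion: No, this is NOT an identity.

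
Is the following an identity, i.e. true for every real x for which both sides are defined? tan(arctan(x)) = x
Claim: tan(arctan(x)) = x.
Reasoning: For every real x, arctan(x) is by definition the angle in (-π/2, π/2) whose tangent equals x. Taking the tangent of that angle returns x.
So the two sides agree for every real x for which both sides are defined.

Conclusion: Yes, this is an identity.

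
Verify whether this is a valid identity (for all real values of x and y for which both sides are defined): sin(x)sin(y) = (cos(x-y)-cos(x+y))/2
Claim: sin(x)sin(y) = (cos(x-y)-cos(x+y))/2.
Reasoning: cos(x-y) = cos(x)cos(y) + sin(x)sin(y) and cos(x+y) = cos(x)cos(y) - sin(x)sin(y). Subtracting, cos(x-y) - cos(x+y) = 2sin(x)sin(y); divide by 2.
So the two sides agree for all real values of x and y for which both sides are defined.

Conclusion: Yes, this is an identity.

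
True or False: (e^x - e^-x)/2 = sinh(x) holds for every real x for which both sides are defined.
True.

Claim: (e^x - e^-x)/2 = sinh(x).
Reasoning: This is exactly the definition of the hyperbolic sine: sinh(x) := (e^x - e^-x)/2.
So the two sides agree for every real x for which both sides are defined.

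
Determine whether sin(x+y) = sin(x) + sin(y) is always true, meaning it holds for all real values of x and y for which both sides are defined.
Claim: sin(x+y) = sin(x) + sin(y).
Test a specific point where both sides are defined: x = 2π/3, y = -π/4.
LHS = sin(x+y) ≈ 0.9659
RHS = sin(x) + sin(y) ≈ 0.1589
Since 0.9659 ≠ 0.1589, the equation fails at this point, so it cannot hold for all real values of x and y for which both sides are defined.
The correct expansion is sin(x+y) = sin(x)cos(y) + cos(x)sin(y); sine is not additive.

Conclusion: No, this is NOT an identity.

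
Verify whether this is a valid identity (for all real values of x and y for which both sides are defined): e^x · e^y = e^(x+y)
Claim: e^x · e^y = e^(x+y).
Reasoning: This is the law of exponents for a common base: multiplying powers adds exponents. E.g. from the series, (Σ x^j/j!)(Σ y^k/k!) = Σ_m (Σ_{j+k=m} x^j y^k/(j!k!)) = Σ_m (x+y)^m/m! by the binomial theorem.
So the two sides agree for all real values of x and y for which both sides are defined.

Conclusion: Yes, this is an identity.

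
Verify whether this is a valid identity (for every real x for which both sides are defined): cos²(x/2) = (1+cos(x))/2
Claim: cos²(x/2) = (1+cos(x))/2.
Reasoning: Use cos(2θ) = 2cos²θ - 1 with θ = x/2: cos(x) = 2cos²(x/2) - 1. Solving for cos²(x/2) gives (1 + cos(x))/2.
So the two sides agree for every real x for which both sides are defined.

Conclusion: Yes, this is an identity.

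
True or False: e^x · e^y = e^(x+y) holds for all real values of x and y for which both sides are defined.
Claim: e^x · e^y = e^(x+y).
Reasoning: This is the law of exponents for a common base: multiplying powers adds exponents. E.g. from the series, (Σ x^j/j!)(Σ y^k/k!) = Σ_m (Σ_{j+k=m} x^j y^k/(j!k!)) = Σ_m (x+y)^m/m! by the binomial theorem.
So the two sides agree for all real values of x and y for which both sides are defined.

Conclusion: True.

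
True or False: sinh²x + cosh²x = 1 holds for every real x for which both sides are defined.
False.

Claim: sinh²x + cosh²x = 1.
Test a specific point where both sides are defined: x = -3.
LHS = sinh²x + cosh²x ≈ 201.7156
RHS = 1 ≈ 1.0000
Since 201.7156 ≠ 1.0000, the equation fails at this point, so it cannot hold for every real x for which both sides are defined.
The correct hyperbolic identity is cosh²x - sinh²x = 1 (a difference); the sum sinh²x + cosh²x equals cosh(2x).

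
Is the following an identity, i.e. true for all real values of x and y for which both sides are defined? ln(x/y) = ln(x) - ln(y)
Claim: ln(x/y) = ln(x) - ln(y).
Reasoning: Both sides are simultaneously defined only when x, y > 0. Write x = e^p, y = e^q. Then x/y = e^(p-q), so ln(x/y) = p - q = ln(x) - ln(y).
So the two sides agree for all real values of x and y for which both sides are defined.

Conclusion: Yes, this is an identity.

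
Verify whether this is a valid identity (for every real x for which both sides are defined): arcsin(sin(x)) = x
Claim: arcsin(sin(x)) = x.
Test a specific point where both sides are defined: x = π.
LHS = arcsin(sin(x)) ≈ 0.0000
RHS = x ≈ 3.1416
Since 0.0000 ≠ 3.1416, the equation fails at this point, so it cannot hold for every real x for which both sides are defined.
arcsin only returns values in [-π/2, π/2], so arcsin(sin(x)) = x holds only for x in that interval, not for all real x.

Conclusion: No, this is NOT an identity.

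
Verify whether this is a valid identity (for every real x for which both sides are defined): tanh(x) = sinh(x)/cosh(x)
Yes, this is an identity.

Claim: tanh(x) = sinh(x)/cosh(x).
Reasoning: tanh(x) is defined as sinh(x)/cosh(x) = (e^x - e^-x)/(e^x + e^-x); cosh(x) ≥ 1 is never zero, so this holds for every real x.
So the two sides agree for every real x for which both sides are defined.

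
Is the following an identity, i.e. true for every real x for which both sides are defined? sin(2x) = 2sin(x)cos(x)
Yes, this is an identity.

Claim: sin(2x) = 2sin(x)cos(x).
Reasoning: Put y = x in the addition formula sin(x+y) = sin(x)cos(y) + cos(x)sin(y): sin(2x) = sin(x)cos(x) + cos(x)sin(x) = 2sin(x)cos(x).
So the two sides agree for every real x for which both sides are defined.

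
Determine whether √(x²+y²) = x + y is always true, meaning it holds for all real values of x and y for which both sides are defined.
Claim: √(x²+y²) = x + y.
Test a specific point where both sides are defined: x = 1/2, y = -3.
LHS = √(x²+y²) ≈ 3.0414
RHS = x + y ≈ -2.5000
Since 3.0414 ≠ -2.5000, the equation fails at this point, so it cannot hold for all real values of x and y for which both sides are defined.
(x+y)² = x² + 2xy + y², not x² + y², so the square root does not split this way.

Conclusion: No, this is NOT an identity.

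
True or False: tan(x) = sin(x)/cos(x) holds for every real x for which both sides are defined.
Claim: tan(x) = sin(x)/cos(x).
Reasoning: For an angle x whose terminal point on the unit circle is (cos x, sin x), tan(x) is defined as the ratio (second coordinate)/(first coordinate) = sin(x)/cos(x), wherever cos(x) ≠ 0.
So the two sides agree for every real x for which both sides are defined.

Conclusion: True.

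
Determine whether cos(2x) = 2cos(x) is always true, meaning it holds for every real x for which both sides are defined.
No, this is NOT an identity.

Claim: cos(2x) = 2cos(x).
Test a specific point where both sides are defined: x = 3π/4.
LHS = cos(2x) ≈ 0.0000
RHS = 2cos(x) ≈ -1.4142
Since 0.0000 ≠ -1.4142, the equation fails at this point, so it cannot hold for every real x for which both sides are defined.
The correct double-angle formula is cos(2x) = cos²x - sin²x.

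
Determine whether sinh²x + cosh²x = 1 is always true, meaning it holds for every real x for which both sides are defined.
Claim: sinh²x + cosh²x = 1.
Test a specific point where both sides are defined: x = 1.
LHS = sinh²x + cosh²x ≈ 3.7622
RHS = 1 ≈ 1.0000
Since 3.7622 ≠ 1.0000, the equation fails at this point, so it cannot hold for every real x for which both sides are defined.
The correct hyperbolic identity is cosh²x - sinh²x = 1 (a difference); the sum sinh²x + cosh²x equals cosh(2x).

Conclusion: No, this is NOT an identity.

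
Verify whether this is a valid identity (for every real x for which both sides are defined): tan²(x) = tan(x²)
No, this is NOT an identity.

Claim: tan²(x) = tan(x²).
Test a specific point where both sides are defined: x = 3π/4.
LHS = tan²(x) ≈ 1.0000
RHS = tan(x²) ≈ -0.8977
Since 1.0000 ≠ -0.8977, the equation fails at this point, so it cannot hold for every real x for which both sides are defined.
tan²(x) means (tan x)², squaring the output; tan(x²) squares the input. These are different functions.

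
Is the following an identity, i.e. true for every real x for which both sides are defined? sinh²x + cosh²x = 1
No, this is NOT an identity.

Claim: sinh²x + cosh²x = 1.
Test a specific point where both sides are defined: x = 3.
LHS = sinh²x + cosh²x ≈ 201.7156
RHS = 1 ≈ 1.0000
Since 201.7156 ≠ 1.0000, the equation fails at this point, so it cannot hold for every real x for which both sides are defined.
The correct hyperbolic identity is cosh²x - sinh²x = 1 (a difference); the sum sinh²x + cosh²x equals cosh(2x).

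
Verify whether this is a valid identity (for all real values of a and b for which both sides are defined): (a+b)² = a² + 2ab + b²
Yes, this is an identity.

Claim: (a+b)² = a² + 2ab + b².
Reasoning: Expand: (a+b)² = (a+b)(a+b) = a·a + a·b + b·a + b·b = a² + 2ab + b².
So the two sides agree for all real values of a and b for which both sides are defined.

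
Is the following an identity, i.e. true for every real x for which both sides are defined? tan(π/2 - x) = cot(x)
Yes, this is an identity.

Claim: tan(π/2 - x) = cot(x).
Reasoning: tan(π/2 - x) = sin(π/2 - x)/cos(π/2 - x) = cos(x)/sin(x) = cot(x), using the cofunction identities sin(π/2 - x) = cos(x) and cos(π/2 - x) = sin(x).
So the two sides agree for every real x for which both sides are defined.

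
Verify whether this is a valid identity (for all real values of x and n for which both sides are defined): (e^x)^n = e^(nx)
Yes, this is an identity.

Claim: (e^x)^n = e^(nx).
Reasoning: e^x is a positive real number, and for a positive base B and real exponent n, B^n = e^(n·ln B). With B = e^x, ln B = x, so (e^x)^n = e^(n·x).
So the two sides agree for all real values of x and n for which both sides are defined.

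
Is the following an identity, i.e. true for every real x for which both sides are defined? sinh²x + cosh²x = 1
No, this is NOT an identity.

Claim: sinh²x + cosh²x = 1.
Test a specific point where both sides are defined: x = 4.
LHS = sinh²x + cosh²x ≈ 1490.4792
RHS = 1 ≈ 1.0000
Since 1490.4792 ≠ 1.0000, the equation fails at this point, so it cannot hold for every real x for which both sides are defined.
The correct hyperbolic identity is cosh²x - sinh²x = 1 (a difference); the sum sinh²x + cosh²x equals cosh(2x).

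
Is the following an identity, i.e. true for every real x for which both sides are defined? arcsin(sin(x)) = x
Claim: arcsin(sin(x)) = x.
Test a specific point where both sides are defined: x = π.
LHS = arcsin(sin(x)) ≈ 0.0000
RHS = x ≈ 3.1416
Since 0.0000 ≠ 3.1416, the equation fails at this point, so it cannot hold for every real x for which both sides are defined.
arcsin only returns values in [-π/2, π/2], so arcsin(sin(x)) = x holds only for x in that interval, not for all real x.

Conclusion: No, this is NOT an identity.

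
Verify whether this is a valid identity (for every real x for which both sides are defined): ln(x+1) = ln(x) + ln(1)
Claim: ln(x+1) = ln(x) + ln(1).
Test a specific point where both sides are defined: x = 4.
LHS = ln(x+1) ≈ 1.6094
RHS = ln(x) + ln(1) ≈ 1.3863
Since 1.6094 ≠ 1.3863, the equation fails at this point, so it cannot hold for every real x for which both sides are defined.
ln(1) = 0, so the right side is just ln(x), which differs from ln(x+1).

Conclusion: No, this is NOT an identity.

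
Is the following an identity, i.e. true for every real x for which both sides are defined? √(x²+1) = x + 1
No, this is NOT an identity.

Claim: √(x²+1) = x + 1.
Test a specific point where both sides are defined: x = 3.
LHS = √(x²+1) ≈ 3.1623
RHS = x + 1 ≈ 4.0000
Since 3.1623 ≠ 4.0000, the equation fails at this point, so it cannot hold for every real x for which both sides are defined.
(x+1)² = x² + 2x + 1 ≠ x² + 1 unless x = 0.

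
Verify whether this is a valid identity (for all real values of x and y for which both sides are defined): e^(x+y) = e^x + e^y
Claim: e^(x+y) = e^x + e^y.
Test a specific point where both sides are defined: x = 1/2, y = 3.
LHS = e^(x+y) ≈ 33.1155
RHS = e^x + e^y ≈ 21.7343
Since 33.1155 ≠ 21.7343, the equation fails at this point, so it cannot hold for all real values of x and y for which both sides are defined.
The correct rule is e^(x+y) = e^x · e^y (a product, not a sum).

Conclusion: No, this is NOT an identity.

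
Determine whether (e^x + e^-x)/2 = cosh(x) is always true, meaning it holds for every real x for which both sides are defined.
Yes, this is an identity.

Claim: (e^x + e^-x)/2 = cosh(x).
Reasoning: This is exactly the definition of the hyperbolic cosine: cosh(x) := (e^x + e^-x)/2.
So the two sides agree for every real x for which both sides are defined.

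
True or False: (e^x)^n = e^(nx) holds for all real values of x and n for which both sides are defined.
Claim: (e^x)^n = e^(nx).
Reasoning: e^x is a positive real number, and for a positive base B and real exponent n, B^n = e^(n·ln B). With B = e^x, ln B = x, so (e^x)^n = e^(n·x).
So the two sides agree for all real values of x and n for which both sides are defined.

Conclusion: True.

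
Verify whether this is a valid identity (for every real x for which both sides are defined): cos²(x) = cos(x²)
No, this is NOT an identity.

Claim: cos²(x) = cos(x²).
Test a specific point where both sides are defined: x = π/3.
LHS = cos²(x) ≈ 0.2500
RHS = cos(x²) ≈ 0.4566
Since 0.2500 ≠ 0.4566, the equation fails at this point, so it cannot hold for every real x for which both sides are defined.
cos²(x) means (cos x)², squaring the output; cos(x²) squares the input. These are different functions.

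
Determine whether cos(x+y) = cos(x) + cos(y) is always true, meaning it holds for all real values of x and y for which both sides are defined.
No, this is NOT an identity.

Claim: cos(x+y) = cos(x) + cos(y).
Test a specific point where both sides are defined: x = π/4, y = π/4.
LHS = cos(x+y) ≈ 0.0000
RHS = cos(x) + cos(y) ≈ 1.4142
Since 0.0000 ≠ 1.4142, the equation fails at this point, so it cannot hold for all real values of x and y for which both sides are defined.
The correct expansion is cos(x+y) = cos(x)cos(y) - sin(x)sin(y); cosine is not additive.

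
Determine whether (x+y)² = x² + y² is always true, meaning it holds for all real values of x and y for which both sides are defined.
Claim: (x+y)² = x² + y².
Test a specific point where both sides are defined: x = -3, y = 3.
LHS = (x+y)² ≈ 0.0000
RHS = x² + y² ≈ 18.0000
Since 0.0000 ≠ 18.0000, the equation fails at this point, so it cannot hold for all real values of x and y for which both sides are defined.
The correct expansion is (x+y)² = x² + 2xy + y²; the cross term 2xy is missing.

Conclusion: No, this is NOT an identity.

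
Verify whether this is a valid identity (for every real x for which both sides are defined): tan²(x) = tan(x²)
Claim: tan²(x) = tan(x²).
Test a specific point where both sides are defined: x = π/3.
LHS = tan²(x) ≈ 3.0000
RHS = tan(x²) ≈ 1.9485
Since 3.0000 ≠ 1.9485, the equation fails at this point, so it cannot hold for every real x for which both sides are defined.
tan²(x) means (tan x)², squaring the output; tan(x²) squares the input. These are different functions.

Conclusion: No, this is NOT an identity.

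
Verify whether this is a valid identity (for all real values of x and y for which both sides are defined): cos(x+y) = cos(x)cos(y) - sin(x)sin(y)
Yes, this is an identity.

Claim: cos(x+y) = cos(x)cos(y) - sin(x)sin(y).
Reasoning: By Euler's formula e^(i(x+y)) = e^(ix)·e^(iy) = (cos x + i·sin x)(cos y + i·sin y). The real part of the left side is cos(x+y); the real part of the product is cos(x)cos(y) - sin(x)sin(y) (since i·i = -1).
So the two sides agree for all real values of x and y for which both sides are defined.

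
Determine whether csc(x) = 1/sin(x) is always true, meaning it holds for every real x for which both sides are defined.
Yes, this is an identity.

Claim: csc(x) = 1/sin(x).
Reasoning: csc(x) is by definition the reciprocal of sin(x), wherever sin(x) ≠ 0.
So the two sides agree for every real x for which both sides are defined.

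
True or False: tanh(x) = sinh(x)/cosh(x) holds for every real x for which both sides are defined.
Claim: tanh(x) = sinh(x)/cosh(x).
Reasoning: tanh(x) is defined as sinh(x)/cosh(x) = (e^x - e^-x)/(e^x + e^-x); cosh(x) ≥ 1 is never zero, so this holds for every real x.
So the two sides agree for every real x for which both sides are defined.

Conclusion: True.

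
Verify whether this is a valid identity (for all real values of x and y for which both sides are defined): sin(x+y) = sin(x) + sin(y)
No, this is NOT an identity.

Claim: sin(x+y) = sin(x) + sin(y).
Test a specific point where both sides are defined: x = π, y = -π/6.
LHS = sin(x+y) ≈ 0.5000
RHS = sin(x) + sin(y) ≈ -0.5000
Since 0.5000 ≠ -0.5000, the equation fails at this point, so it cannot hold for all real values of x and y for which both sides are defined.
The correct expansion is sin(x+y) = sin(x)cos(y) + cos(x)sin(y); sine is not additive.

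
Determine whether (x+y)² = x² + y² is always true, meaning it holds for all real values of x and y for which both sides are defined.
No, this is NOT an identity.

Claim: (x+y)² = x² + y².
Test a specific point where both sides are defined: x = 5, y = 1.
LHS = (x+y)² ≈ 36.0000
RHS = x² + y² ≈ 26.0000
Since 36.0000 ≠ 26.0000, the equation fails at this point, so it cannot hold for all real values of x and y for which both sides are defined.
The correct expansion is (x+y)² = x² + 2xy + y²; the cross term 2xy is missing.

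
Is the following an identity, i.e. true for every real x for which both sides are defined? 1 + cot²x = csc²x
Yes, this is an identity.

Claim: 1 + cot²x = csc²x.
Reasoning: Start from sin²x + cos²x = 1 and divide every term by sin²x (allowed wherever cot x and csc x are defined): 1 + cot²x = 1/sin²x = csc²x.
So the two sides agree for every real x for which both sides are defined.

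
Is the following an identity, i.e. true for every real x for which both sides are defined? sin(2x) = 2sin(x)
Claim: sin(2x) = 2sin(x).
Test a specific point where both sides are defined: x = π/2.
LHS = sin(2x) ≈ 0.0000
RHS = 2sin(x) ≈ 2.0000
Since 0.0000 ≠ 2.0000, the equation fails at this point, so it cannot hold for every real x for which both sides are defined.
The correct double-angle formula is sin(2x) = 2sin(x)cos(x).

Conclusion: No, this is NOT an identity.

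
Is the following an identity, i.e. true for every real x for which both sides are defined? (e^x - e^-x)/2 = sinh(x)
Yes, this is an identity.

Claim: (e^x - e^-x)/2 = sinh(x).
Reasoning: This is exactly the definition of the hyperbolic sine: sinh(x) := (e^x - e^-x)/2.
So the two sides agree for every real x for which both sides are defined.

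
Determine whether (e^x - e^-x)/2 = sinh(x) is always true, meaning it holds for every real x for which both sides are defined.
Yes, this is an identity.

Claim: (e^x - e^-x)/2 = sinh(x).
Reasoning: This is exactly the definition of the hyperbolic sine: sinh(x) := (e^x - e^-x)/2.
So the two sides agree for every real x for which both sides are defined.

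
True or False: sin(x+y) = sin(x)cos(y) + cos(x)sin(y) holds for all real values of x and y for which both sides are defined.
True.

Claim: sin(x+y) = sin(x)cos(y) + cos(x)sin(y).
Reasoning: By Euler's formula e^(i(x+y)) = e^(ix)·e^(iy) = (cos x + i·sin x)(cos y + i·sin y). The imaginary part of the left side is sin(x+y); the imaginary part of the product is sin(x)cos(y) + cos(x)sin(y).
So the two sides agree for all real values of x and y for which both sides are defined.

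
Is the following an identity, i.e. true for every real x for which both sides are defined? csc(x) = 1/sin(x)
Claim: csc(x) = 1/sin(x).
Reasoning: csc(x) is by definition the reciprocal of sin(x), wherever sin(x) ≠ 0.
So the two sides agree for every real x for which both sides are defined.

Conclusion: Yes, this is an identity.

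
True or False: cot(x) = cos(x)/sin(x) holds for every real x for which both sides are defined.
Claim: cot(x) = cos(x)/sin(x).
Reasoning: cot(x) is defined as 1/tan(x) = 1/(sin(x)/cos(x)) = cos(x)/sin(x), wherever sin(x) ≠ 0.
So the two sides agree for every real x for which both sides are defined.

Conclusion: True.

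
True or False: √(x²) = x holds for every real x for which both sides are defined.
Claim: √(x²) = x.
Test a specific point where both sides are defined: x = -2.
LHS = √(x²) ≈ 2.0000
RHS = x ≈ -2.0000
Since 2.0000 ≠ -2.0000, the equation fails at this point, so it cannot hold for every real x for which both sides are defined.
√(x²) = |x|, which differs from x whenever x < 0 (both sides are defined for every real x).

Conclusion: False.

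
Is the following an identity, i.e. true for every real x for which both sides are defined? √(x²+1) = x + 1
Claim: √(x²+1) = x + 1.
Test a specific point where both sides are defined: x = 3.
LHS = √(x²+1) ≈ 3.1623
RHS = x + 1 ≈ 4.0000
Since 3.1623 ≠ 4.0000, the equation fails at this point, so it cannot hold for every real x for which both sides are defined.
(x+1)² = x² + 2x + 1 ≠ x² + 1 unless x = 0.

Conclusion: No, this is NOT an identity.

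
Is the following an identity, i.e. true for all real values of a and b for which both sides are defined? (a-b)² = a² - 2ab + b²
Yes, this is an identity.

Claim: (a-b)² = a² - 2ab + b².
Reasoning: Expand: (a-b)² = (a-b)(a-b) = a·a - a·b - b·a + b·b = a² - 2ab + b².
So the two sides agree for all real values of a and b for which both sides are defined.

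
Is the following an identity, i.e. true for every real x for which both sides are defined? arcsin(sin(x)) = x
No, this is NOT an identity.

Claim: arcsin(sin(x)) = x.
Test a specific point where both sides are defined: x = 3π/4.
LHS = arcsin(sin(x)) ≈ 0.7854
RHS = x ≈ 2.3562
Since 0.7854 ≠ 2.3562, the equation fails at this point, so it cannot hold for every real x for which both sides are defined.
arcsin only returns values in [-π/2, π/2], so arcsin(sin(x)) = x holds only for x in that interval, not for all real x.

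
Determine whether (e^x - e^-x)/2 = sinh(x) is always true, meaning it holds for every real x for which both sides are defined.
Yes, this is an identity.

Claim: (e^x - e^-x)/2 = sinh(x).
Reasoning: This is exactly the definition of the hyperbolic sine: sinh(x) := (e^x - e^-x)/2.
So the two sides agree for every real x for which both sides are defined.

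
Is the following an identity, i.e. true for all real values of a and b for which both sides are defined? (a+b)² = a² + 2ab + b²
Yes, this is an identity.

Claim: (a+b)² = a² + 2ab + b².
Reasoning: Expand: (a+b)² = (a+b)(a+b) = a·a + a·b + b·a + b·b = a² + 2ab + b².
So the two sides agree for all real values of a and b for which both sides are defined.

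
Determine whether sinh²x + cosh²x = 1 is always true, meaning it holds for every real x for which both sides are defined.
Claim: sinh²x + cosh²x = 1.
Test a specific point where both sides are defined: x = -2.
LHS = sinh²x + cosh²x ≈ 27.3082
RHS = 1 ≈ 1.0000
Since 27.3082 ≠ 1.0000, the equation fails at this point, so it cannot hold for every real x for which both sides are defined.
The correct hyperbolic identity is cosh²x - sinh²x = 1 (a difference); the sum sinh²x + cosh²x equals cosh(2x).

Conclusion: No, this is NOT an identity.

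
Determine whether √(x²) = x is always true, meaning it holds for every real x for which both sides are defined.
No, this is NOT an identity.

Claim: √(x²) = x.
Test a specific point where both sides are defined: x = -2.
LHS = √(x²) ≈ 2.0000
RHS = x ≈ -2.0000
Since 2.0000 ≠ -2.0000, the equation fails at this point, so it cannot hold for every real x for which both sides are defined.
√(x²) = |x|, which differs from x whenever x < 0 (both sides are defined for every real x).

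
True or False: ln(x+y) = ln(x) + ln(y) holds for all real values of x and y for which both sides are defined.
False.

Claim: ln(x+y) = ln(x) + ln(y).
Test a specific point where both sides are defined: x = 4, y = 3.
LHS = ln(x+y) ≈ 1.9459
RHS = ln(x) + ln(y) ≈ 2.4849
Since 1.9459 ≠ 2.4849, the equation fails at this point, so it cannot hold for all real values of x and y for which both sides are defined.
ln(x) + ln(y) = ln(xy), not ln(x+y).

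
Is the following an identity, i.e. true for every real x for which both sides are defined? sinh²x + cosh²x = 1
No, this is NOT an identity.

Claim: sinh²x + cosh²x = 1.
Test a specific point where both sides are defined: x = 3.
LHS = sinh²x + cosh²x ≈ 201.7156
RHS = 1 ≈ 1.0000
Since 201.7156 ≠ 1.0000, the equation fails at this point, so it cannot hold for every real x for which both sides are defined.
The correct hyperbolic identity is cosh²x - sinh²x = 1 (a difference); the sum sinh²x + cosh²x equals cosh(2x).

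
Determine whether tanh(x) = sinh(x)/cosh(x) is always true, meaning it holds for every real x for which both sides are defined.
Yes, this is an identity.

Claim: tanh(x) = sinh(x)/cosh(x).
Reasoning: tanh(x) is defined as sinh(x)/cosh(x) = (e^x - e^-x)/(e^x + e^-x); cosh(x) ≥ 1 is never zero, so this holds for every real x.
So the two sides agree for every real x for which both sides are defined.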